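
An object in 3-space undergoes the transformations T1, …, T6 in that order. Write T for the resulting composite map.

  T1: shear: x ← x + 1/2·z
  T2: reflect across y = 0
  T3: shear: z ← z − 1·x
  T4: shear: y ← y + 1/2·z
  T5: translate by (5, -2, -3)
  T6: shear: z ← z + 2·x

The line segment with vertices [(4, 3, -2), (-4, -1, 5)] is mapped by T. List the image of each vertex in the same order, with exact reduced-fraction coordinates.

T1 shear: x ← x + 1/2·z: (4, 3, -2) → (3, 3, -2); (-4, -1, 5) → (-3/2, -1, 5)
T2 reflect across y = 0: (3, 3, -2) → (3, -3, -2); (-3/2, -1, 5) → (-3/2, 1, 5)
T3 shear: z ← z − 1·x: (3, -3, -2) → (3, -3, -5); (-3/2, 1, 5) → (-3/2, 1, 13/2)
T4 shear: y ← y + 1/2·z: (3, -3, -5) → (3, -11/2, -5); (-3/2, 1, 13/2) → (-3/2, 17/4, 13/2)
T5 translate by (5, -2, -3): (3, -11/2, -5) → (8, -15/2, -8); (-3/2, 17/4, 13/2) → (7/2, 9/4, 7/2)
T6 shear: z ← z + 2·x: (8, -15/2, -8) → (8, -15/2, 8); (7/2, 9/4, 7/2) → (7/2, 9/4, 21/2)

image vertices: (8, -15/2, 8), (7/2, 9/4, 21/2)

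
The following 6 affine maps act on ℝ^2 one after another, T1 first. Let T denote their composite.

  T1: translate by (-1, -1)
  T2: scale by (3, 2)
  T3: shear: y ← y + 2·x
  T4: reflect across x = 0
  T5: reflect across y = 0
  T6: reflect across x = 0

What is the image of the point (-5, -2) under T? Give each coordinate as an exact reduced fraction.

T1 translate by (-1, -1): (-5, -2) → (-6, -3)
T2 scale by (3, 2): (-6, -3) → (-18, -6)
T3 shear: y ← y + 2·x: (-18, -6) → (-18, -42)
T4 reflect across x = 0: (-18, -42) → (18, -42)
T5 reflect across y = 0: (18, -42) → (18, 42)
T6 reflect across x = 0: (18, 42) → (-18, 42)

T(p) = (-18, 42)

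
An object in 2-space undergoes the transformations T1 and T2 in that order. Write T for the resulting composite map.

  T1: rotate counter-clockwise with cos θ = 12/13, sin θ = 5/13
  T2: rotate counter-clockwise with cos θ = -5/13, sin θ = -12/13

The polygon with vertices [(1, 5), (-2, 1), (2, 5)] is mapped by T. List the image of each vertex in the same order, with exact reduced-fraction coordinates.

T1 rotate counter-clockwise with cos θ = 12/13, sin θ = 5/13: (1, 5) → (-1, 5); (-2, 1) → (-29/13, 2/13); (2, 5) → (-1/13, 70/13)
T2 rotate counter-clockwise with cos θ = -5/13, sin θ = -12/13: (-1, 5) → (5, -1); (-29/13, 2/13) → (1, 2); (-1/13, 70/13) → (5, -2)

image vertices: (5, -1), (1, 2), (5, -2)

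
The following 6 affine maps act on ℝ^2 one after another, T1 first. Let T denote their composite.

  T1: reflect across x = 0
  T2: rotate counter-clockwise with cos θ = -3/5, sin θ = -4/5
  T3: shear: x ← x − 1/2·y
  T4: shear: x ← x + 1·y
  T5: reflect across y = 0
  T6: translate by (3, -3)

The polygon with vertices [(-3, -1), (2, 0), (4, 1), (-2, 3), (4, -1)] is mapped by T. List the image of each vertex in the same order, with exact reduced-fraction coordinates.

image vertices: (-1/2, -6/5), (5, -23/5), (15/2, -28/5), (5/2, 2/5), (13/2, -34/5)

T1 reflect across x = 0: (-3, -1) → (3, -1); (2, 0) → (-2, 0); (4, 1) → (-4, 1); (-2, 3) → (2, 3); (4, -1) → (-4, -1)
T2 rotate counter-clockwise with cos θ = -3/5, sin θ = -4/5: (3, -1) → (-13/5, -9/5); (-2, 0) → (6/5, 8/5); (-4, 1) → (16/5, 13/5); (2, 3) → (6/5, -17/5); (-4, -1) → (8/5, 19/5)
T3 shear: x ← x − 1/2·y: (-13/5, -9/5) → (-17/10, -9/5); (6/5, 8/5) → (2/5, 8/5); (16/5, 13/5) → (19/10, 13/5); (6/5, -17/5) → (29/10, -17/5); (8/5, 19/5) → (-3/10, 19/5)
T4 shear: x ← x + 1·y: (-17/10, -9/5) → (-7/2, -9/5); (2/5, 8/5) → (2, 8/5); (19/10, 13/5) → (9/2, 13/5); (29/10, -17/5) → (-1/2, -17/5); (-3/10, 19/5) → (7/2, 19/5)
T5 reflect across y = 0: (-7/2, -9/5) → (-7/2, 9/5); (2, 8/5) → (2, -8/5); (9/2, 13/5) → (9/2, -13/5); (-1/2, -17/5) → (-1/2, 17/5); (7/2, 19/5) → (7/2, -19/5)
T6 translate by (3, -3): (-7/2, 9/5) → (-1/2, -6/5); (2, -8/5) → (5, -23/5); (9/2, -13/5) → (15/2, -28/5); (-1/2, 17/5) → (5/2, 2/5); (7/2, -19/5) → (13/2, -34/5)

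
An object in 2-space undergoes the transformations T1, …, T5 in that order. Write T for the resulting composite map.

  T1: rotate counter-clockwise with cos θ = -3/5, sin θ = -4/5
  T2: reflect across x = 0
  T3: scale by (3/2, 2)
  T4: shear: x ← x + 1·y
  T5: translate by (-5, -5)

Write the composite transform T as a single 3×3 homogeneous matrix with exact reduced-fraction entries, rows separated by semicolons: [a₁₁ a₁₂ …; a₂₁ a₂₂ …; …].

T = [-7/10 -12/5 -5; -8/5 -6/5 -5; 0 0 1]

T1 = [-3/5 4/5 0; -4/5 -3/5 0; 0 0 1]
T2·T1 = [3/5 -4/5 0; -4/5 -3/5 0; 0 0 1]
T3·…·T1 = [9/10 -6/5 0; -8/5 -6/5 0; 0 0 1]
T4·…·T1 = [-7/10 -12/5 0; -8/5 -6/5 0; 0 0 1]
T5·…·T1 = [-7/10 -12/5 -5; -8/5 -6/5 -5; 0 0 1]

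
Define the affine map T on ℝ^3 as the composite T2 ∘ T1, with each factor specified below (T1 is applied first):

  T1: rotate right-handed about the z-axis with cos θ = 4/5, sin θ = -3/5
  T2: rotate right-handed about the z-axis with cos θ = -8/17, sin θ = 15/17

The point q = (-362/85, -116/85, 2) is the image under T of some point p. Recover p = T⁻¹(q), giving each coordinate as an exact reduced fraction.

p = (-2, 4, 2)

T1 = [4/5 3/5 0 0; -3/5 4/5 0 0; 0 0 1 0; 0 0 0 1]
T2·T1 = [13/85 -84/85 0 0; 84/85 13/85 0 0; 0 0 1 0; 0 0 0 1]
det M = 1; M⁻¹ = [13/85 84/85 0 0; -84/85 13/85 0 0; 0 0 1 0; 0 0 0 1]
M⁻¹ · (-362/85, -116/85, 2)ᵀ = (-2, 4, 2)ᵀ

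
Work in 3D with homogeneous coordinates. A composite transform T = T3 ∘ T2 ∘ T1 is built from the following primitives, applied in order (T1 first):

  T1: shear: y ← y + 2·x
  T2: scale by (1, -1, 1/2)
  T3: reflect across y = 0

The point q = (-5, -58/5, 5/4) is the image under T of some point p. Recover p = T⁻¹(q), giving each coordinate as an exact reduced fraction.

p = (-5, -8/5, 5/2)

T1 = [1 0 0 0; 2 1 0 0; 0 0 1 0; 0 0 0 1]
T2·T1 = [1 0 0 0; -2 -1 0 0; 0 0 1/2 0; 0 0 0 1]
T3·…·T1 = [1 0 0 0; 2 1 0 0; 0 0 1/2 0; 0 0 0 1]
det M = 1/2; M⁻¹ = [1 0 0 0; -2 1 0 0; 0 0 2 0; 0 0 0 1]
M⁻¹ · (-5, -58/5, 5/4)ᵀ = (-5, -8/5, 5/2)ᵀ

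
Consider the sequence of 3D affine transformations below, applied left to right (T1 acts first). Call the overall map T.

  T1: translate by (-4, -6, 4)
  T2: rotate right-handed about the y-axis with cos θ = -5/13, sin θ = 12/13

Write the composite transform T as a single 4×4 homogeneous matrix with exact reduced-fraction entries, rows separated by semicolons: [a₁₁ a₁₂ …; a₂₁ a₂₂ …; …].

T1 = [1 0 0 -4; 0 1 0 -6; 0 0 1 4; 0 0 0 1]
T2·T1 = [-5/13 0 12/13 68/13; 0 1 0 -6; -12/13 0 -5/13 28/13; 0 0 0 1]

T = [-5/13 0 12/13 68/13; 0 1 0 -6; -12/13 0 -5/13 28/13; 0 0 0 1]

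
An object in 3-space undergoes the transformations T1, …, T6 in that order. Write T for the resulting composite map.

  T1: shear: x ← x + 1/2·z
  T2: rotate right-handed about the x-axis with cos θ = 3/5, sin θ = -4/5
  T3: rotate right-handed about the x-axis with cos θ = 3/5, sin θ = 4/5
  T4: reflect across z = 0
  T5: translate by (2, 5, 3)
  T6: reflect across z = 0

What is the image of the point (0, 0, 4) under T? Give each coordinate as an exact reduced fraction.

T(p) = (4, 5, 1)

T1 shear: x ← x + 1/2·z: (0, 0, 4) → (2, 0, 4)
T2 rotate right-handed about the x-axis with cos θ = 3/5, sin θ = -4/5: (2, 0, 4) → (2, 16/5, 12/5)
T3 rotate right-handed about the x-axis with cos θ = 3/5, sin θ = 4/5: (2, 16/5, 12/5) → (2, 0, 4)
T4 reflect across z = 0: (2, 0, 4) → (2, 0, -4)
T5 translate by (2, 5, 3): (2, 0, -4) → (4, 5, -1)
T6 reflect across z = 0: (4, 5, -1) → (4, 5, 1)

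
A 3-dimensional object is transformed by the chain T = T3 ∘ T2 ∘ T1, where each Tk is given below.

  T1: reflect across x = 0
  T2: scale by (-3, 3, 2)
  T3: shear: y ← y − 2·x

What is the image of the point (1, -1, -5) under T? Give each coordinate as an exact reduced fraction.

T(p) = (3, -9, -10)

T1 reflect across x = 0: (1, -1, -5) → (-1, -1, -5)
T2 scale by (-3, 3, 2): (-1, -1, -5) → (3, -3, -10)
T3 shear: y ← y − 2·x: (3, -3, -10) → (3, -9, -10)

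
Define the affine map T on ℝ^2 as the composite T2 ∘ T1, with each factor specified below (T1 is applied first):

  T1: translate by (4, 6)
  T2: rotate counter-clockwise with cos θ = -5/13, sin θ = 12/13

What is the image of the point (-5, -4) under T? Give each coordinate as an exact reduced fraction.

T(p) = (-19/13, -22/13)

T1 translate by (4, 6): (-5, -4) → (-1, 2)
T2 rotate counter-clockwise with cos θ = -5/13, sin θ = 12/13: (-1, 2) → (-19/13, -22/13)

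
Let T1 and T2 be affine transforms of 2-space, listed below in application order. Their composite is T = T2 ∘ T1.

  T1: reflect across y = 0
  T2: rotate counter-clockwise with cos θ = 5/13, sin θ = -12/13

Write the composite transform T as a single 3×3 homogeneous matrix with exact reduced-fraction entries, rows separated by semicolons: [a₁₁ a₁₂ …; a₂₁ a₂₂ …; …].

T1 = [1 0 0; 0 -1 0; 0 0 1]
T2·T1 = [5/13 -12/13 0; -12/13 -5/13 0; 0 0 1]

T = [5/13 -12/13 0; -12/13 -5/13 0; 0 0 1]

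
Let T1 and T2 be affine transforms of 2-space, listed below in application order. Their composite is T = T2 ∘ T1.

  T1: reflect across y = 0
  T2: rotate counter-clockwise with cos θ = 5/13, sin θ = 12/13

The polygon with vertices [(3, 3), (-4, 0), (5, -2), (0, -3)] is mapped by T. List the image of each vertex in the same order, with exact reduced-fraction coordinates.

T1 reflect across y = 0: (3, 3) → (3, -3); (-4, 0) → (-4, 0); (5, -2) → (5, 2); (0, -3) → (0, 3)
T2 rotate counter-clockwise with cos θ = 5/13, sin θ = 12/13: (3, -3) → (51/13, 21/13); (-4, 0) → (-20/13, -48/13); (5, 2) → (1/13, 70/13); (0, 3) → (-36/13, 15/13)

image vertices: (51/13, 21/13), (-20/13, -48/13), (1/13, 70/13), (-36/13, 15/13)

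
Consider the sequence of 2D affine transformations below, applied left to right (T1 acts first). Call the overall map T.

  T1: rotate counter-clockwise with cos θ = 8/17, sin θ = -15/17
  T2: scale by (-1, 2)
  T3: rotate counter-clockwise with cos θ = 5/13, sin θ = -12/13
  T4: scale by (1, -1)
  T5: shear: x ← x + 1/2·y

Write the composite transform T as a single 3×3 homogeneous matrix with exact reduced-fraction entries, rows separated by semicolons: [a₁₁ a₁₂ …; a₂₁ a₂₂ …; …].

T = [-373/221 -1/17 0; 54/221 -20/17 0; 0 0 1]

T1 = [8/17 15/17 0; -15/17 8/17 0; 0 0 1]
T2·T1 = [-8/17 -15/17 0; -30/17 16/17 0; 0 0 1]
T3·…·T1 = [-400/221 9/17 0; -54/221 20/17 0; 0 0 1]
T4·…·T1 = [-400/221 9/17 0; 54/221 -20/17 0; 0 0 1]
T5·…·T1 = [-373/221 -1/17 0; 54/221 -20/17 0; 0 0 1]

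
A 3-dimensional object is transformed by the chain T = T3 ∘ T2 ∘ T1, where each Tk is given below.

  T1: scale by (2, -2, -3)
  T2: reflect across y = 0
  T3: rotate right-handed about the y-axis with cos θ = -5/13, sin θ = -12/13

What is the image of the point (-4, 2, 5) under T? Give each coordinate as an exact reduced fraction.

T(p) = (220/13, 4, -21/13)

T1 scale by (2, -2, -3): (-4, 2, 5) → (-8, -4, -15)
T2 reflect across y = 0: (-8, -4, -15) → (-8, 4, -15)
T3 rotate right-handed about the y-axis with cos θ = -5/13, sin θ = -12/13: (-8, 4, -15) → (220/13, 4, -21/13)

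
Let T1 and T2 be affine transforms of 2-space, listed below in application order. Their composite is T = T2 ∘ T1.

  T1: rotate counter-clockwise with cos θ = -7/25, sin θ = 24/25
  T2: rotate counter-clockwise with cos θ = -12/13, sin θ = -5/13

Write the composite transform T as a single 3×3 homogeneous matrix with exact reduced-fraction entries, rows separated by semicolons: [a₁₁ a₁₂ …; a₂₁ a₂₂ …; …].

T1 = [-7/25 -24/25 0; 24/25 -7/25 0; 0 0 1]
T2·T1 = [204/325 253/325 0; -253/325 204/325 0; 0 0 1]

T = [204/325 253/325 0; -253/325 204/325 0; 0 0 1]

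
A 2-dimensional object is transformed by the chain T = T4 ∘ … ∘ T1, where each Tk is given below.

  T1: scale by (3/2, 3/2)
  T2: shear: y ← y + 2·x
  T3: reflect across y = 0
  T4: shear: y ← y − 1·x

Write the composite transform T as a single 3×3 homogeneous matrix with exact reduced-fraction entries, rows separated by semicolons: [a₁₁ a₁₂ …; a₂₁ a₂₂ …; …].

T = [3/2 0 0; -9/2 -3/2 0; 0 0 1]

T1 = [3/2 0 0; 0 3/2 0; 0 0 1]
T2·T1 = [3/2 0 0; 3 3/2 0; 0 0 1]
T3·…·T1 = [3/2 0 0; -3 -3/2 0; 0 0 1]
T4·…·T1 = [3/2 0 0; -9/2 -3/2 0; 0 0 1]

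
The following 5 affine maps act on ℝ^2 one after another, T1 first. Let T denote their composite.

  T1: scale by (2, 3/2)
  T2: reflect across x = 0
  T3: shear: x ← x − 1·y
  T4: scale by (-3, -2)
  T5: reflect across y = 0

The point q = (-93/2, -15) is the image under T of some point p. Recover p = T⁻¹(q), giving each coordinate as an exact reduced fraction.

p = (-4, -5)

T1 = [2 0 0; 0 3/2 0; 0 0 1]
T2·T1 = [-2 0 0; 0 3/2 0; 0 0 1]
T3·…·T1 = [-2 -3/2 0; 0 3/2 0; 0 0 1]
T4·…·T1 = [6 9/2 0; 0 -3 0; 0 0 1]
T5·…·T1 = [6 9/2 0; 0 3 0; 0 0 1]
det M = 18; M⁻¹ = [1/6 -1/4 0; 0 1/3 0; 0 0 1]
M⁻¹ · (-93/2, -15)ᵀ = (-4, -5)ᵀ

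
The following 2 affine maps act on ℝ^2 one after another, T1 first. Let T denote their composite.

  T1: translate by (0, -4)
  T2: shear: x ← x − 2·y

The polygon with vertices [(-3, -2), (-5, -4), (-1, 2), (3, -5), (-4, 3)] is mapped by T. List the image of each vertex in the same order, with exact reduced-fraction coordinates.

image vertices: (9, -6), (11, -8), (3, -2), (21, -9), (-2, -1)

T1 translate by (0, -4): (-3, -2) → (-3, -6); (-5, -4) → (-5, -8); (-1, 2) → (-1, -2); (3, -5) → (3, -9); (-4, 3) → (-4, -1)
T2 shear: x ← x − 2·y: (-3, -6) → (9, -6); (-5, -8) → (11, -8); (-1, -2) → (3, -2); (3, -9) → (21, -9); (-4, -1) → (-2, -1)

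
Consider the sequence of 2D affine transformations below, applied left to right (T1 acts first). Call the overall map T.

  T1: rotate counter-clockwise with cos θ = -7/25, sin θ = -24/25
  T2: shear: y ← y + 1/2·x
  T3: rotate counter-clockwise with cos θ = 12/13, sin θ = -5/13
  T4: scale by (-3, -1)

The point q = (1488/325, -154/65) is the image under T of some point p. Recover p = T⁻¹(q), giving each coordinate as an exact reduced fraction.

p = (-2, -3)

T1 = [-7/25 24/25 0; -24/25 -7/25 0; 0 0 1]
T2·T1 = [-7/25 24/25 0; -11/10 1/5 0; 0 0 1]
T3·…·T1 = [-443/650 313/325 0; -59/65 -12/65 0; 0 0 1]
T4·…·T1 = [1329/650 -939/325 0; 59/65 12/65 0; 0 0 1]
det M = 3; M⁻¹ = [4/65 313/325 0; -59/195 443/650 0; 0 0 1]
M⁻¹ · (1488/325, -154/65)ᵀ = (-2, -3)ᵀ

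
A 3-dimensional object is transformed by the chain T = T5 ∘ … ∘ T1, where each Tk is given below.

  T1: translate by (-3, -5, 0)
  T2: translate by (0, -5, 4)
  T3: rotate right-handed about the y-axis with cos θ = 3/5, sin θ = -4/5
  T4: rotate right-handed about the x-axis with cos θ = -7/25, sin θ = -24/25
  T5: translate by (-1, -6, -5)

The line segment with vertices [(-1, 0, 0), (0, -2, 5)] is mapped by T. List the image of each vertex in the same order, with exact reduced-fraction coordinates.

T1 translate by (-3, -5, 0): (-1, 0, 0) → (-4, -5, 0); (0, -2, 5) → (-3, -7, 5)
T2 translate by (0, -5, 4): (-4, -5, 0) → (-4, -10, 4); (-3, -7, 5) → (-3, -12, 9)
T3 rotate right-handed about the y-axis with cos θ = 3/5, sin θ = -4/5: (-4, -10, 4) → (-28/5, -10, -4/5); (-3, -12, 9) → (-9, -12, 3)
T4 rotate right-handed about the x-axis with cos θ = -7/25, sin θ = -24/25: (-28/5, -10, -4/5) → (-28/5, 254/125, 1228/125); (-9, -12, 3) → (-9, 156/25, 267/25)
T5 translate by (-1, -6, -5): (-28/5, 254/125, 1228/125) → (-33/5, -496/125, 603/125); (-9, 156/25, 267/25) → (-10, 6/25, 142/25)

image vertices: (-33/5, -496/125, 603/125), (-10, 6/25, 142/25)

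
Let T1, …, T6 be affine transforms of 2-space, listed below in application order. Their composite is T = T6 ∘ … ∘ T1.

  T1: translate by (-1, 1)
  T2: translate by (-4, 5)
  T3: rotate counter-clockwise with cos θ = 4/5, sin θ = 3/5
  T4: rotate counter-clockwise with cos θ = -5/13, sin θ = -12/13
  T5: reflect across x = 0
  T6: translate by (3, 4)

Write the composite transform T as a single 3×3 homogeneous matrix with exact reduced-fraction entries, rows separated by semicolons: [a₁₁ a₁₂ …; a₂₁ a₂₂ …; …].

T1 = [1 0 -1; 0 1 1; 0 0 1]
T2·T1 = [1 0 -5; 0 1 6; 0 0 1]
T3·…·T1 = [4/5 -3/5 -38/5; 3/5 4/5 9/5; 0 0 1]
T4·…·T1 = [16/65 63/65 298/65; -63/65 16/65 411/65; 0 0 1]
T5·…·T1 = [-16/65 -63/65 -298/65; -63/65 16/65 411/65; 0 0 1]
T6·…·T1 = [-16/65 -63/65 -103/65; -63/65 16/65 671/65; 0 0 1]

T = [-16/65 -63/65 -103/65; -63/65 16/65 671/65; 0 0 1]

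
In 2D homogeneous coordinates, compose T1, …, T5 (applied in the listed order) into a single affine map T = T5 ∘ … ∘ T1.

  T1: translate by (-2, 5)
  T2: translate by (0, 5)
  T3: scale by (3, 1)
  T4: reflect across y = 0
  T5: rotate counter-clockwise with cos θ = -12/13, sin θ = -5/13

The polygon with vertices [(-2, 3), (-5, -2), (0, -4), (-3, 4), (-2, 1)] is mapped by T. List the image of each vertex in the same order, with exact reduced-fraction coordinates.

T1 translate by (-2, 5): (-2, 3) → (-4, 8); (-5, -2) → (-7, 3); (0, -4) → (-2, 1); (-3, 4) → (-5, 9); (-2, 1) → (-4, 6)
T2 translate by (0, 5): (-4, 8) → (-4, 13); (-7, 3) → (-7, 8); (-2, 1) → (-2, 6); (-5, 9) → (-5, 14); (-4, 6) → (-4, 11)
T3 scale by (3, 1): (-4, 13) → (-12, 13); (-7, 8) → (-21, 8); (-2, 6) → (-6, 6); (-5, 14) → (-15, 14); (-4, 11) → (-12, 11)
T4 reflect across y = 0: (-12, 13) → (-12, -13); (-21, 8) → (-21, -8); (-6, 6) → (-6, -6); (-15, 14) → (-15, -14); (-12, 11) → (-12, -11)
T5 rotate counter-clockwise with cos θ = -12/13, sin θ = -5/13: (-12, -13) → (79/13, 216/13); (-21, -8) → (212/13, 201/13); (-6, -6) → (42/13, 102/13); (-15, -14) → (110/13, 243/13); (-12, -11) → (89/13, 192/13)

image vertices: (79/13, 216/13), (212/13, 201/13), (42/13, 102/13), (110/13, 243/13), (89/13, 192/13)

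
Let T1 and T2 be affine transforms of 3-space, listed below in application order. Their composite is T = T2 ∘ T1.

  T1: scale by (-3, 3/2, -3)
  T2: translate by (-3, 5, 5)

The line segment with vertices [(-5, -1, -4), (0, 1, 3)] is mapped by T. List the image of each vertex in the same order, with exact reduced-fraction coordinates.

T1 scale by (-3, 3/2, -3): (-5, -1, -4) → (15, -3/2, 12); (0, 1, 3) → (0, 3/2, -9)
T2 translate by (-3, 5, 5): (15, -3/2, 12) → (12, 7/2, 17); (0, 3/2, -9) → (-3, 13/2, -4)

image vertices: (12, 7/2, 17), (-3, 13/2, -4)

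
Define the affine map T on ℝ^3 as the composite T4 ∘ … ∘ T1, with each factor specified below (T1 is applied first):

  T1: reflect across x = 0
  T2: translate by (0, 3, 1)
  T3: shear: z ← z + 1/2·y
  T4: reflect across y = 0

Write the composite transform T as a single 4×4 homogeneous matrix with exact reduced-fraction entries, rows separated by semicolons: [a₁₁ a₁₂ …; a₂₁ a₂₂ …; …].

T1 = [-1 0 0 0; 0 1 0 0; 0 0 1 0; 0 0 0 1]
T2·T1 = [-1 0 0 0; 0 1 0 3; 0 0 1 1; 0 0 0 1]
T3·…·T1 = [-1 0 0 0; 0 1 0 3; 0 1/2 1 5/2; 0 0 0 1]
T4·…·T1 = [-1 0 0 0; 0 -1 0 -3; 0 1/2 1 5/2; 0 0 0 1]

T = [-1 0 0 0; 0 -1 0 -3; 0 1/2 1 5/2; 0 0 0 1]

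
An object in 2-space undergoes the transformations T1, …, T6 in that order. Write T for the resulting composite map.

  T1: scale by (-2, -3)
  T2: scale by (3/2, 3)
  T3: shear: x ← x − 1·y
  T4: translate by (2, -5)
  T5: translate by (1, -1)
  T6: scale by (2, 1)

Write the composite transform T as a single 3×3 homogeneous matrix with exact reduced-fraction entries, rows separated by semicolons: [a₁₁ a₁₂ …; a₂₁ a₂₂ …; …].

T1 = [-2 0 0; 0 -3 0; 0 0 1]
T2·T1 = [-3 0 0; 0 -9 0; 0 0 1]
T3·…·T1 = [-3 9 0; 0 -9 0; 0 0 1]
T4·…·T1 = [-3 9 2; 0 -9 -5; 0 0 1]
T5·…·T1 = [-3 9 3; 0 -9 -6; 0 0 1]
T6·…·T1 = [-6 18 6; 0 -9 -6; 0 0 1]

T = [-6 18 6; 0 -9 -6; 0 0 1]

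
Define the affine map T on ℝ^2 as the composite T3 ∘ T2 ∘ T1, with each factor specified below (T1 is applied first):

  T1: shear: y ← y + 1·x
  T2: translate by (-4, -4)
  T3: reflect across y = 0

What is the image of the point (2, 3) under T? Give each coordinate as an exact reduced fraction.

T1 shear: y ← y + 1·x: (2, 3) → (2, 5)
T2 translate by (-4, -4): (2, 5) → (-2, 1)
T3 reflect across y = 0: (-2, 1) → (-2, -1)

T(p) = (-2, -1)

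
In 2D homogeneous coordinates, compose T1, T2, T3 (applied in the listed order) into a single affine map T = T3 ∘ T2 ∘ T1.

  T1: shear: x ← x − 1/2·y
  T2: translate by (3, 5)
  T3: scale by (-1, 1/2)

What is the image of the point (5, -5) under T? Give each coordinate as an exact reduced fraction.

T(p) = (-21/2, 0)

T1 shear: x ← x − 1/2·y: (5, -5) → (15/2, -5)
T2 translate by (3, 5): (15/2, -5) → (21/2, 0)
T3 scale by (-1, 1/2): (21/2, 0) → (-21/2, 0)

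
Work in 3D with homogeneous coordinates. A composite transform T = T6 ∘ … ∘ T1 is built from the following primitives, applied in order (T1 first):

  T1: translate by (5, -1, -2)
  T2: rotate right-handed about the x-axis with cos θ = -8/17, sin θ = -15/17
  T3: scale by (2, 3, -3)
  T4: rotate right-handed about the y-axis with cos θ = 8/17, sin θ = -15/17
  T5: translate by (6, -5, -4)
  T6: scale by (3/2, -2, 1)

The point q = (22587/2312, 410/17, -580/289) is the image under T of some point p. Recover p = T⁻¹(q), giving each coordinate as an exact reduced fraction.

p = (-4, 9/4, 0)

T1 = [1 0 0 5; 0 1 0 -1; 0 0 1 -2; 0 0 0 1]
T2·T1 = [1 0 0 5; 0 -8/17 15/17 -22/17; 0 -15/17 -8/17 31/17; 0 0 0 1]
T3·…·T1 = [2 0 0 10; 0 -24/17 45/17 -66/17; 0 45/17 24/17 -93/17; 0 0 0 1]
T4·…·T1 = [16/17 -675/289 -360/289 2755/289; 0 -24/17 45/17 -66/17; 30/17 360/289 192/289 1806/289; 0 0 0 1]
T5·…·T1 = [16/17 -675/289 -360/289 4489/289; 0 -24/17 45/17 -151/17; 30/17 360/289 192/289 650/289; 0 0 0 1]
T6·…·T1 = [24/17 -2025/578 -540/289 13467/578; 0 48/17 -90/17 302/17; 30/17 360/289 192/289 650/289; 0 0 0 1]
det M = 54; M⁻¹ = [8/51 0 15/34 -79/17; -50/289 4/51 40/289 2017/867; -80/867 -5/34 64/867 3985/867; 0 0 0 1]
M⁻¹ · (22587/2312, 410/17, -580/289)ᵀ = (-4, 9/4, 0)ᵀ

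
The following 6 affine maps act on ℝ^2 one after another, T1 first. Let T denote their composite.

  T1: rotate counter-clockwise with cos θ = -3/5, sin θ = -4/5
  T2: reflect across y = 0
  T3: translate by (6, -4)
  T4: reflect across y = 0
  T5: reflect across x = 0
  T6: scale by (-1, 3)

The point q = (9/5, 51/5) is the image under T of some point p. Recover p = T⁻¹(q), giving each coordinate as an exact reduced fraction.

p = (3, -3)

T1 = [-3/5 4/5 0; -4/5 -3/5 0; 0 0 1]
T2·T1 = [-3/5 4/5 0; 4/5 3/5 0; 0 0 1]
T3·…·T1 = [-3/5 4/5 6; 4/5 3/5 -4; 0 0 1]
T4·…·T1 = [-3/5 4/5 6; -4/5 -3/5 4; 0 0 1]
T5·…·T1 = [3/5 -4/5 -6; -4/5 -3/5 4; 0 0 1]
T6·…·T1 = [-3/5 4/5 6; -12/5 -9/5 12; 0 0 1]
det M = 3; M⁻¹ = [-3/5 -4/15 34/5; 4/5 -1/5 -12/5; 0 0 1]
M⁻¹ · (9/5, 51/5)ᵀ = (3, -3)ᵀ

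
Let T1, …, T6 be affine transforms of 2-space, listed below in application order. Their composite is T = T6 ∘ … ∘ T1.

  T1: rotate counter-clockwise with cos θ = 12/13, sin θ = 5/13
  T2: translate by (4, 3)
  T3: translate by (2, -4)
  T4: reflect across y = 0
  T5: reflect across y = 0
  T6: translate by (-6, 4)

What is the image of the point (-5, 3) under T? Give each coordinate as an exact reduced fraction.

T1 rotate counter-clockwise with cos θ = 12/13, sin θ = 5/13: (-5, 3) → (-75/13, 11/13)
T2 translate by (4, 3): (-75/13, 11/13) → (-23/13, 50/13)
T3 translate by (2, -4): (-23/13, 50/13) → (3/13, -2/13)
T4 reflect across y = 0: (3/13, -2/13) → (3/13, 2/13)
T5 reflect across y = 0: (3/13, 2/13) → (3/13, -2/13)
T6 translate by (-6, 4): (3/13, -2/13) → (-75/13, 50/13)

T(p) = (-75/13, 50/13)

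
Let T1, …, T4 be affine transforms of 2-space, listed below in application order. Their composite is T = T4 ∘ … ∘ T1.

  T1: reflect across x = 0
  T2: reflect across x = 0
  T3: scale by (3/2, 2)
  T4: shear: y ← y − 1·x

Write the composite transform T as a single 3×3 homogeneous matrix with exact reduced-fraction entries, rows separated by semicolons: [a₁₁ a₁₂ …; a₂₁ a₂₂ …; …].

T1 = [-1 0 0; 0 1 0; 0 0 1]
T2·T1 = [1 0 0; 0 1 0; 0 0 1]
T3·…·T1 = [3/2 0 0; 0 2 0; 0 0 1]
T4·…·T1 = [3/2 0 0; -3/2 2 0; 0 0 1]

T = [3/2 0 0; -3/2 2 0; 0 0 1]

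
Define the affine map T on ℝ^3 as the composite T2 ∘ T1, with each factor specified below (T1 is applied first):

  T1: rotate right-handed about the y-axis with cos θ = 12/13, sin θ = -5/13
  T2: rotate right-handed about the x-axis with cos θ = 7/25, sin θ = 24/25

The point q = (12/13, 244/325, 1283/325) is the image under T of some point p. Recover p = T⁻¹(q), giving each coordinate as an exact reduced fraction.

T1 = [12/13 0 -5/13 0; 0 1 0 0; 5/13 0 12/13 0; 0 0 0 1]
T2·T1 = [12/13 0 -5/13 0; -24/65 7/25 -288/325 0; 7/65 24/25 84/325 0; 0 0 0 1]
det M = 1; M⁻¹ = [12/13 -24/65 7/65 0; 0 7/25 24/25 0; -5/13 -288/325 84/325 0; 0 0 0 1]
M⁻¹ · (12/13, 244/325, 1283/325)ᵀ = (1, 4, 0)ᵀ

p = (1, 4, 0)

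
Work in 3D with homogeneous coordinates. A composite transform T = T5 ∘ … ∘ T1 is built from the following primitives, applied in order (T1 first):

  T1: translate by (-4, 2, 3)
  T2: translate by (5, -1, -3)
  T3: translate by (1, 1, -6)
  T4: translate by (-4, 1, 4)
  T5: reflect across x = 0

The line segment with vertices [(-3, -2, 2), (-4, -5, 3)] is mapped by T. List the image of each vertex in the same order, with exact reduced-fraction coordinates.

image vertices: (5, 1, 0), (6, -2, 1)

T1 translate by (-4, 2, 3): (-3, -2, 2) → (-7, 0, 5); (-4, -5, 3) → (-8, -3, 6)
T2 translate by (5, -1, -3): (-7, 0, 5) → (-2, -1, 2); (-8, -3, 6) → (-3, -4, 3)
T3 translate by (1, 1, -6): (-2, -1, 2) → (-1, 0, -4); (-3, -4, 3) → (-2, -3, -3)
T4 translate by (-4, 1, 4): (-1, 0, -4) → (-5, 1, 0); (-2, -3, -3) → (-6, -2, 1)
T5 reflect across x = 0: (-5, 1, 0) → (5, 1, 0); (-6, -2, 1) → (6, -2, 1)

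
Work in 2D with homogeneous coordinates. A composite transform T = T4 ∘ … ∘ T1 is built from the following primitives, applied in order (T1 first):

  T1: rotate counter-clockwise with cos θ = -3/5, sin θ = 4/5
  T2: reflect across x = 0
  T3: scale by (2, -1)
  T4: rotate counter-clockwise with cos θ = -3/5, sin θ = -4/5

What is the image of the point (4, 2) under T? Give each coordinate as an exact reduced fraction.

T(p) = (-32/5, -26/5)

T1 rotate counter-clockwise with cos θ = -3/5, sin θ = 4/5: (4, 2) → (-4, 2)
T2 reflect across x = 0: (-4, 2) → (4, 2)
T3 scale by (2, -1): (4, 2) → (8, -2)
T4 rotate counter-clockwise with cos θ = -3/5, sin θ = -4/5: (8, -2) → (-32/5, -26/5)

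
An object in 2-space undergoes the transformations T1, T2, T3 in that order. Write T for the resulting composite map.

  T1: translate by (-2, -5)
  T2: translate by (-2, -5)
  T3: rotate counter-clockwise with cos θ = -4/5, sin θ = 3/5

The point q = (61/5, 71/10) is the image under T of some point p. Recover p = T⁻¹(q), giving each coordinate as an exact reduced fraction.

T1 = [1 0 -2; 0 1 -5; 0 0 1]
T2·T1 = [1 0 -4; 0 1 -10; 0 0 1]
T3·…·T1 = [-4/5 -3/5 46/5; 3/5 -4/5 28/5; 0 0 1]
det M = 1; M⁻¹ = [-4/5 3/5 4; -3/5 -4/5 10; 0 0 1]
M⁻¹ · (61/5, 71/10)ᵀ = (-3/2, -3)ᵀ

p = (-3/2, -3)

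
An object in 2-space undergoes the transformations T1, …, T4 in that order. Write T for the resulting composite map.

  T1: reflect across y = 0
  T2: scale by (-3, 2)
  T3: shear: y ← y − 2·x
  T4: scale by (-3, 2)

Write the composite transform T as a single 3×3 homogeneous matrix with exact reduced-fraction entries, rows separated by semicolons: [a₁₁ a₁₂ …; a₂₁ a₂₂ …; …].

T1 = [1 0 0; 0 -1 0; 0 0 1]
T2·T1 = [-3 0 0; 0 -2 0; 0 0 1]
T3·…·T1 = [-3 0 0; 6 -2 0; 0 0 1]
T4·…·T1 = [9 0 0; 12 -4 0; 0 0 1]

T = [9 0 0; 12 -4 0; 0 0 1]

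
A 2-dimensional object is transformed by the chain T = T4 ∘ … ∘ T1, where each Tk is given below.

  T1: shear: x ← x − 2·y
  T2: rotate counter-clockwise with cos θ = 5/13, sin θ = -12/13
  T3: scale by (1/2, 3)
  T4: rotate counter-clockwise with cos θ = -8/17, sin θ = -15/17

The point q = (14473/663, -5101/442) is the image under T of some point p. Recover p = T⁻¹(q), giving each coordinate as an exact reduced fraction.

T1 = [1 -2 0; 0 1 0; 0 0 1]
T2·T1 = [5/13 2/13 0; -12/13 29/13 0; 0 0 1]
T3·…·T1 = [5/26 1/13 0; -36/13 87/13 0; 0 0 1]
T4·…·T1 = [-560/221 1297/221 0; 501/442 -711/221 0; 0 0 1]
det M = 3/2; M⁻¹ = [-474/221 -2594/663 0; -167/221 -1120/663 0; 0 0 1]
M⁻¹ · (14473/663, -5101/442)ᵀ = (-5/3, 3)ᵀ

p = (-5/3, 3)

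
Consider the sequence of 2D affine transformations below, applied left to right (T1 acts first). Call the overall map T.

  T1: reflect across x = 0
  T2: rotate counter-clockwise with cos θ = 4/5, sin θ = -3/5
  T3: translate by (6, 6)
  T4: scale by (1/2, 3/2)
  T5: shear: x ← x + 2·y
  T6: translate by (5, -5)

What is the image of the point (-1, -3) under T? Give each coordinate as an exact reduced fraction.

T1 reflect across x = 0: (-1, -3) → (1, -3)
T2 rotate counter-clockwise with cos θ = 4/5, sin θ = -3/5: (1, -3) → (-1, -3)
T3 translate by (6, 6): (-1, -3) → (5, 3)
T4 scale by (1/2, 3/2): (5, 3) → (5/2, 9/2)
T5 shear: x ← x + 2·y: (5/2, 9/2) → (23/2, 9/2)
T6 translate by (5, -5): (23/2, 9/2) → (33/2, -1/2)

T(p) = (33/2, -1/2)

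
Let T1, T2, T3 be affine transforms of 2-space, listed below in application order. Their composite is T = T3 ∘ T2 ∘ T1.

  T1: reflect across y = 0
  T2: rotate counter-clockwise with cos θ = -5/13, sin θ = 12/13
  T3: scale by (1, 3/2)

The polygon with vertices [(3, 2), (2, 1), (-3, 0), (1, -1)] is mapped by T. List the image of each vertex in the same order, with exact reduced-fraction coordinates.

T1 reflect across y = 0: (3, 2) → (3, -2); (2, 1) → (2, -1); (-3, 0) → (-3, 0); (1, -1) → (1, 1)
T2 rotate counter-clockwise with cos θ = -5/13, sin θ = 12/13: (3, -2) → (9/13, 46/13); (2, -1) → (2/13, 29/13); (-3, 0) → (15/13, -36/13); (1, 1) → (-17/13, 7/13)
T3 scale by (1, 3/2): (9/13, 46/13) → (9/13, 69/13); (2/13, 29/13) → (2/13, 87/26); (15/13, -36/13) → (15/13, -54/13); (-17/13, 7/13) → (-17/13, 21/26)

image vertices: (9/13, 69/13), (2/13, 87/26), (15/13, -54/13), (-17/13, 21/26)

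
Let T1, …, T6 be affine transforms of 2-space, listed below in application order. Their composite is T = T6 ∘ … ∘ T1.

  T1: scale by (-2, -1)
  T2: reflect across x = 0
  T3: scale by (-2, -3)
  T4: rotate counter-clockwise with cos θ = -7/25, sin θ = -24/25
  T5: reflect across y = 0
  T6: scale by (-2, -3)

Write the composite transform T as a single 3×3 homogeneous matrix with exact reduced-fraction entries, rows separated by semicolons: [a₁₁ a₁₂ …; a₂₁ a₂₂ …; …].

T1 = [-2 0 0; 0 -1 0; 0 0 1]
T2·T1 = [2 0 0; 0 -1 0; 0 0 1]
T3·…·T1 = [-4 0 0; 0 3 0; 0 0 1]
T4·…·T1 = [28/25 72/25 0; 96/25 -21/25 0; 0 0 1]
T5·…·T1 = [28/25 72/25 0; -96/25 21/25 0; 0 0 1]
T6·…·T1 = [-56/25 -144/25 0; 288/25 -63/25 0; 0 0 1]

T = [-56/25 -144/25 0; 288/25 -63/25 0; 0 0 1]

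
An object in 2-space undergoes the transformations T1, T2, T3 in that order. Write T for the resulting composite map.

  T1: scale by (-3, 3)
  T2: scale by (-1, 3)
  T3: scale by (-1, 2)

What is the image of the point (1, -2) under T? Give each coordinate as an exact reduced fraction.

T1 scale by (-3, 3): (1, -2) → (-3, -6)
T2 scale by (-1, 3): (-3, -6) → (3, -18)
T3 scale by (-1, 2): (3, -18) → (-3, -36)

T(p) = (-3, -36)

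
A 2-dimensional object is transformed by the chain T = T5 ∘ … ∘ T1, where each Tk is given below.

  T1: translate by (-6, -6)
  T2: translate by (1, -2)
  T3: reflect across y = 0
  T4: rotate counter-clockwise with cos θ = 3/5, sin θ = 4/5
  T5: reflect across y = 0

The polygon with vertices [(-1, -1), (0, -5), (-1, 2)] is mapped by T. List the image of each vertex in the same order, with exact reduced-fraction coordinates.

image vertices: (-54/5, -3/5), (-67/5, -19/5), (-42/5, 6/5)

T1 translate by (-6, -6): (-1, -1) → (-7, -7); (0, -5) → (-6, -11); (-1, 2) → (-7, -4)
T2 translate by (1, -2): (-7, -7) → (-6, -9); (-6, -11) → (-5, -13); (-7, -4) → (-6, -6)
T3 reflect across y = 0: (-6, -9) → (-6, 9); (-5, -13) → (-5, 13); (-6, -6) → (-6, 6)
T4 rotate counter-clockwise with cos θ = 3/5, sin θ = 4/5: (-6, 9) → (-54/5, 3/5); (-5, 13) → (-67/5, 19/5); (-6, 6) → (-42/5, -6/5)
T5 reflect across y = 0: (-54/5, 3/5) → (-54/5, -3/5); (-67/5, 19/5) → (-67/5, -19/5); (-42/5, -6/5) → (-42/5, 6/5)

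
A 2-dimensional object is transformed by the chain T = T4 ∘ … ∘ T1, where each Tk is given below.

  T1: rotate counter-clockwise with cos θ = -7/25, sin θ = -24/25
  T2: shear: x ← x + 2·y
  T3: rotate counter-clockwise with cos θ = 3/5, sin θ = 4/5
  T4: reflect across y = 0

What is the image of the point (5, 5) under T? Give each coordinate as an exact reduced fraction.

T(p) = (-11/25, 273/25)

T1 rotate counter-clockwise with cos θ = -7/25, sin θ = -24/25: (5, 5) → (17/5, -31/5)
T2 shear: x ← x + 2·y: (17/5, -31/5) → (-9, -31/5)
T3 rotate counter-clockwise with cos θ = 3/5, sin θ = 4/5: (-9, -31/5) → (-11/25, -273/25)
T4 reflect across y = 0: (-11/25, -273/25) → (-11/25, 273/25)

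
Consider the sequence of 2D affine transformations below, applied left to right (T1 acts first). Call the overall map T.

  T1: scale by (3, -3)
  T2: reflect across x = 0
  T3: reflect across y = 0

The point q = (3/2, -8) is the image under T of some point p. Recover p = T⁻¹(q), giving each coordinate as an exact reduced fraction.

p = (-1/2, -8/3)

T1 = [3 0 0; 0 -3 0; 0 0 1]
T2·T1 = [-3 0 0; 0 -3 0; 0 0 1]
T3·…·T1 = [-3 0 0; 0 3 0; 0 0 1]
det M = -9; M⁻¹ = [-1/3 0 0; 0 1/3 0; 0 0 1]
M⁻¹ · (3/2, -8)ᵀ = (-1/2, -8/3)ᵀ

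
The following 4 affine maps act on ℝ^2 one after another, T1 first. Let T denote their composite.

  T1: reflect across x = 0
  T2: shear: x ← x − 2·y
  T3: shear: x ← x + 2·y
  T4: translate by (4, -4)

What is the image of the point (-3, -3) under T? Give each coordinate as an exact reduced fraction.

T(p) = (7, -7)

T1 reflect across x = 0: (-3, -3) → (3, -3)
T2 shear: x ← x − 2·y: (3, -3) → (9, -3)
T3 shear: x ← x + 2·y: (9, -3) → (3, -3)
T4 translate by (4, -4): (3, -3) → (7, -7)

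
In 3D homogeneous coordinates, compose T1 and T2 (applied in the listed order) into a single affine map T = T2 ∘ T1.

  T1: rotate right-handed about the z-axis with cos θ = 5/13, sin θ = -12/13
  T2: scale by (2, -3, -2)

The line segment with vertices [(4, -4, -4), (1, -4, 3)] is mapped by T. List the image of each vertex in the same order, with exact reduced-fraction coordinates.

image vertices: (-56/13, 204/13, 8), (-86/13, 96/13, -6)

T1 rotate right-handed about the z-axis with cos θ = 5/13, sin θ = -12/13: (4, -4, -4) → (-28/13, -68/13, -4); (1, -4, 3) → (-43/13, -32/13, 3)
T2 scale by (2, -3, -2): (-28/13, -68/13, -4) → (-56/13, 204/13, 8); (-43/13, -32/13, 3) → (-86/13, 96/13, -6)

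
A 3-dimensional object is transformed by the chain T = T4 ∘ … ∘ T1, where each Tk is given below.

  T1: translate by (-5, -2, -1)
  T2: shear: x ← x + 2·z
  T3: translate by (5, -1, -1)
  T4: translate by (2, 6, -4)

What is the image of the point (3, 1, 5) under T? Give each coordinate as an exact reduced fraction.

T(p) = (13, 4, -1)

T1 translate by (-5, -2, -1): (3, 1, 5) → (-2, -1, 4)
T2 shear: x ← x + 2·z: (-2, -1, 4) → (6, -1, 4)
T3 translate by (5, -1, -1): (6, -1, 4) → (11, -2, 3)
T4 translate by (2, 6, -4): (11, -2, 3) → (13, 4, -1)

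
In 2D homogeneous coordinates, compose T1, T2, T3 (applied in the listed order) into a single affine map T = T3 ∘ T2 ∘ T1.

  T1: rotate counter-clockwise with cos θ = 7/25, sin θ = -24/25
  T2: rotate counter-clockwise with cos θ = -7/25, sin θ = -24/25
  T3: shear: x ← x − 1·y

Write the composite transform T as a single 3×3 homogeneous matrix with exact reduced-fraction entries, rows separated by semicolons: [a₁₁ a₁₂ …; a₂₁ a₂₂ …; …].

T1 = [7/25 24/25 0; -24/25 7/25 0; 0 0 1]
T2·T1 = [-1 0 0; 0 -1 0; 0 0 1]
T3·…·T1 = [-1 1 0; 0 -1 0; 0 0 1]

T = [-1 1 0; 0 -1 0; 0 0 1]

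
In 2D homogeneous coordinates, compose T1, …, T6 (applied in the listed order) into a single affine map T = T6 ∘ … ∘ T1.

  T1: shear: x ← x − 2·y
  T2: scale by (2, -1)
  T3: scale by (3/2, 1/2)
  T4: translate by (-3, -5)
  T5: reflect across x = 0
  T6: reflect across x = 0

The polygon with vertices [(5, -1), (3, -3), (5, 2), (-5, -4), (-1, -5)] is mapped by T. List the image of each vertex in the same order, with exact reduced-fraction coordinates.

T1 shear: x ← x − 2·y: (5, -1) → (7, -1); (3, -3) → (9, -3); (5, 2) → (1, 2); (-5, -4) → (3, -4); (-1, -5) → (9, -5)
T2 scale by (2, -1): (7, -1) → (14, 1); (9, -3) → (18, 3); (1, 2) → (2, -2); (3, -4) → (6, 4); (9, -5) → (18, 5)
T3 scale by (3/2, 1/2): (14, 1) → (21, 1/2); (18, 3) → (27, 3/2); (2, -2) → (3, -1); (6, 4) → (9, 2); (18, 5) → (27, 5/2)
T4 translate by (-3, -5): (21, 1/2) → (18, -9/2); (27, 3/2) → (24, -7/2); (3, -1) → (0, -6); (9, 2) → (6, -3); (27, 5/2) → (24, -5/2)
T5 reflect across x = 0: (18, -9/2) → (-18, -9/2); (24, -7/2) → (-24, -7/2); (0, -6) → (0, -6); (6, -3) → (-6, -3); (24, -5/2) → (-24, -5/2)
T6 reflect across x = 0: (-18, -9/2) → (18, -9/2); (-24, -7/2) → (24, -7/2); (0, -6) → (0, -6); (-6, -3) → (6, -3); (-24, -5/2) → (24, -5/2)

image vertices: (18, -9/2), (24, -7/2), (0, -6), (6, -3), (24, -5/2)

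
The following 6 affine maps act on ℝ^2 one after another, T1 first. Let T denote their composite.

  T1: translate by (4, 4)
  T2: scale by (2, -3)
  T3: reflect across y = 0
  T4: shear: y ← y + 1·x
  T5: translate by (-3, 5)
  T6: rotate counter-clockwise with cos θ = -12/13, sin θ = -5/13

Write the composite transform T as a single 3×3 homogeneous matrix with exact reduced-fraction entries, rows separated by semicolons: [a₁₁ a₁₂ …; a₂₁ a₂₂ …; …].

T1 = [1 0 4; 0 1 4; 0 0 1]
T2·T1 = [2 0 8; 0 -3 -12; 0 0 1]
T3·…·T1 = [2 0 8; 0 3 12; 0 0 1]
T4·…·T1 = [2 0 8; 2 3 20; 0 0 1]
T5·…·T1 = [2 0 5; 2 3 25; 0 0 1]
T6·…·T1 = [-14/13 15/13 5; -34/13 -36/13 -25; 0 0 1]

T = [-14/13 15/13 5; -34/13 -36/13 -25; 0 0 1]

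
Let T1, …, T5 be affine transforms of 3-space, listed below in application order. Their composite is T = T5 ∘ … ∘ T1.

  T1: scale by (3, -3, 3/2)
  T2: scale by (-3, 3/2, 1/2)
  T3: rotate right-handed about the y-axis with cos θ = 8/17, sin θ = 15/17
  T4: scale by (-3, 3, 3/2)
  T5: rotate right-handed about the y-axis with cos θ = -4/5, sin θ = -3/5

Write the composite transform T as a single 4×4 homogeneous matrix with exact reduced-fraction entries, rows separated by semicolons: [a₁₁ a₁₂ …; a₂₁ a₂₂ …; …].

T = [-2943/170 0 108/85 0; 0 -27/2 0 0; -162/85 0 -549/340 0; 0 0 0 1]

T1 = [3 0 0 0; 0 -3 0 0; 0 0 3/2 0; 0 0 0 1]
T2·T1 = [-9 0 0 0; 0 -9/2 0 0; 0 0 3/4 0; 0 0 0 1]
T3·…·T1 = [-72/17 0 45/68 0; 0 -9/2 0 0; 135/17 0 6/17 0; 0 0 0 1]
T4·…·T1 = [216/17 0 -135/68 0; 0 -27/2 0 0; 405/34 0 9/17 0; 0 0 0 1]
T5·…·T1 = [-2943/170 0 108/85 0; 0 -27/2 0 0; -162/85 0 -549/340 0; 0 0 0 1]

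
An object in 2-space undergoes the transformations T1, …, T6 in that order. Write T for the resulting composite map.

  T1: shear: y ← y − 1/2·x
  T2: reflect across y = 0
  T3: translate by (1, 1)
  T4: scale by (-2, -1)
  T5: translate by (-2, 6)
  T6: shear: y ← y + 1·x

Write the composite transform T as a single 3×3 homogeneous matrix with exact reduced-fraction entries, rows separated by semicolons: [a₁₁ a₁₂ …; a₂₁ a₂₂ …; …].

T1 = [1 0 0; -1/2 1 0; 0 0 1]
T2·T1 = [1 0 0; 1/2 -1 0; 0 0 1]
T3·…·T1 = [1 0 1; 1/2 -1 1; 0 0 1]
T4·…·T1 = [-2 0 -2; -1/2 1 -1; 0 0 1]
T5·…·T1 = [-2 0 -4; -1/2 1 5; 0 0 1]
T6·…·T1 = [-2 0 -4; -5/2 1 1; 0 0 1]

T = [-2 0 -4; -5/2 1 1; 0 0 1]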